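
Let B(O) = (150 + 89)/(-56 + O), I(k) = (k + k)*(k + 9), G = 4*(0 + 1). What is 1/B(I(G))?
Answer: 48/239 ≈ 0.20084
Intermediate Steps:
G = 4 (G = 4*1 = 4)
I(k) = 2*k*(9 + k) (I(k) = (2*k)*(9 + k) = 2*k*(9 + k))
B(O) = 239/(-56 + O)
1/B(I(G)) = 1/(239/(-56 + 2*4*(9 + 4))) = 1/(239/(-56 + 2*4*13)) = 1/(239/(-56 + 104)) = 1/(239/48) = 48/239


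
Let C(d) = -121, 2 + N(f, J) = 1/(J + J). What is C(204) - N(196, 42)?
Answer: -9997/84 ≈ -119.01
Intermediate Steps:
N(f, J) = -2 + 1/(2*J) (N(f, J) = -2 + 1/(J + J) = -2 + 1/(2*J))
C(204) - N(196, 42) = -121 - (-2 + (½)/42) = -121 - (-2 + (½)*(1/42)) = -121 - (-2 + 1/84) = -121 - 1*(-167/84) = -121 + 167/84 = -9997/84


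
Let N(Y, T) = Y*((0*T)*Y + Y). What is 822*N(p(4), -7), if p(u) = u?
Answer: 13152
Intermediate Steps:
N(Y, T) = Y² (N(Y, T) = Y*(0*Y + Y) = Y*(0 + Y) = Y*Y = Y²)
822*N(p(4), -7) = 822*4² = 822*16 = 13152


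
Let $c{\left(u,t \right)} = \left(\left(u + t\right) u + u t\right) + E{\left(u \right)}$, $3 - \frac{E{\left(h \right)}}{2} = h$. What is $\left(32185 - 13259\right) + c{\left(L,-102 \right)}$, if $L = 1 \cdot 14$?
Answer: $16244$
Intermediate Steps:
$E{\left(h \right)} = 6 - 2 h$
$L = 14$
$c{\left(u,t \right)} = 6 - 2 u + t u + u \left(t + u\right)$ ($c{\left(u,t \right)} = \left(\left(u + t\right) u + u t\right) - \left(-6 + 2 u\right) = \left(\left(t + u\right) u + t u\right) - \left(-6 + 2 u\right) = \left(u \left(t + u\right) + t u\right) - \left(-6 + 2 u\right) = \left(t u + u \left(t + u\right)\right) - \left(-6 + 2 u\right) = 6 - 2 u + t u + u \left(t + u\right)$)
$\left(32185 - 13259\right) + c{\left(L,-102 \right)} = \left(32185 - 13259\right) + \left(6 + 14^{2} - 28 + 2 \left(-102\right) 14\right) = 18926 + \left(6 + 196 - 28 - 2856\right) = 18926 - 2682 = 16244$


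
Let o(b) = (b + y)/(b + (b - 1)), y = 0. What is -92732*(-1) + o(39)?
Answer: 7140403/77 ≈ 92733.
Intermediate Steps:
o(b) = b/(-1 + 2*b) (o(b) = (b + 0)/(b + (b - 1)) = b/(b + (-1 + b)) = b/(-1 + 2*b))
-92732*(-1) + o(39) = -92732*(-1) + 39/(-1 + 2*39) = -956*(-97) + 39/(-1 + 78) = 92732 + 39/77 = 7140403/77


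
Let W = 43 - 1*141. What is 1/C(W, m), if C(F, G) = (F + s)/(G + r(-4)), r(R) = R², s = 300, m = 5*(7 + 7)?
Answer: 43/101 ≈ 0.42574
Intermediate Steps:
W = -98 (W = 43 - 141 = -98)
m = 70 (m = 5*14 = 70)
C(F, G) = (300 + F)/(16 + G) (C(F, G) = (F + 300)/(G + (-4)²) = (300 + F)/(G + 16) = (300 + F)/(16 + G))
1/C(W, m) = 1/((300 - 98)/(16 + 70)) = 1/(202/86) = 1/((1/86)*202) = 1/(101/43) = 43/101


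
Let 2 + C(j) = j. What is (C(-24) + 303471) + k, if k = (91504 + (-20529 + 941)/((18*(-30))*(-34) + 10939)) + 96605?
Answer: 173518326/353 ≈ 4.9155e+5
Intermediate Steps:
C(j) = -2 + j
k = 66402241/353 (k = (91504 - 19588/(-540*(-34) + 10939)) + 96605 = (91504 - 19588/(18360 + 10939)) + 96605 = (91504 - 19588/29299) + 96605 = (91504 - 19588*1/29299) + 96605 = (91504 - 236/353) + 96605 = 32300676/353 + 96605 = 66402241/353 ≈ 1.8811e+5)
(C(-24) + 303471) + k = ((-2 - 24) + 303471) + 66402241/353 = (-26 + 303471) + 66402241/353 = 303445 + 66402241/353 = 173518326/353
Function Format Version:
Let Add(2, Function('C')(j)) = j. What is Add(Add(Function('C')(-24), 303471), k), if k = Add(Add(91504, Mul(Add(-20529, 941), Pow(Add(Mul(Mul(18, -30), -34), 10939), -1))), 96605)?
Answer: Rational(173518326, 353) ≈ 4.9155e+5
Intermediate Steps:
Function('C')(j) = Add(-2, j)
k = Rational(66402241, 353) (k = Add(Add(91504, Mul(-19588, Pow(Add(Mul(-540, -34), 10939), -1))), 96605) = Add(Add(91504, Mul(-19588, Pow(Add(18360, 10939), -1))), 96605) = Add(Add(91504, Mul(-19588, Pow(29299, -1))), 96605) = Add(Add(91504, Mul(-19588, Rational(1, 29299))), 96605) = Add(Add(91504, Rational(-236, 353)), 96605) = Add(Rational(32300676, 353), 96605) = Rational(66402241, 353) ≈ 1.8811e+5)
Add(Add(Function('C')(-24), 303471), k) = Add(Add(Add(-2, -24), 303471), Rational(66402241, 353)) = Add(Add(-26, 303471), Rational(66402241, 353)) = Add(303445, Rational(66402241, 353)) = Rational(173518326, 353)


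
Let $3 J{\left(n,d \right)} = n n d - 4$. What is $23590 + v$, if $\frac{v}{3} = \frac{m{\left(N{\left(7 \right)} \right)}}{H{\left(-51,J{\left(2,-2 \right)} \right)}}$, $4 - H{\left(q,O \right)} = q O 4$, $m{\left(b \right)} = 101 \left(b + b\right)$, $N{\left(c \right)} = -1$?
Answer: $\frac{9577843}{406} \approx 23591.0$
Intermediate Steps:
$m{\left(b \right)} = 202 b$ ($m{\left(b \right)} = 101 \cdot 2 b = 202 b$)
$J{\left(n,d \right)} = - \frac{4}{3} + \frac{d n^{2}}{3}$ ($J{\left(n,d \right)} = \frac{n n d - 4}{3} = \frac{n^{2} d - 4}{3} = \frac{d n^{2} - 4}{3} = \frac{-4 + d n^{2}}{3} = - \frac{4}{3} + \frac{d n^{2}}{3}$)
$H{\left(q,O \right)} = 4 - 4 O q$ ($H{\left(q,O \right)} = 4 - q O 4 = 4 - O q 4 = 4 - 4 O q$)
$v = \frac{303}{406}$ ($v = 3 \frac{202 \left(-1\right)}{4 - 4 \left(- \frac{4}{3} + \frac{1}{3} \left(-2\right) 2^{2}\right) \left(-51\right)} = 3 \left(- \frac{202}{4 - 4 \left(- \frac{4}{3} + \frac{1}{3} \left(-2\right) 4\right) \left(-51\right)}\right) = 3 \left(- \frac{202}{4 - 4 \left(- \frac{4}{3} - \frac{8}{3}\right) \left(-51\right)}\right) = 3 \left(- \frac{202}{4 - \left(-16\right) \left(-51\right)}\right) = 3 \left(- \frac{202}{4 - 816}\right) = 3 \left(- \frac{202}{-812}\right) = 3 \left(\left(-202\right) \left(- \frac{1}{812}\right)\right) = 3 \cdot \frac{101}{406} = \frac{303}{406} \approx 0.74631$)
$23590 + v = 23590 + \frac{303}{406} = \frac{9577843}{406}$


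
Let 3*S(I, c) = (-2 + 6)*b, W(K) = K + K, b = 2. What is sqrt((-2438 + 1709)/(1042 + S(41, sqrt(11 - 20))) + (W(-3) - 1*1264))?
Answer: I*sqrt(12480738178)/3134 ≈ 35.647*I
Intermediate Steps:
W(K) = 2*K
S(I, c) = 8/3 (S(I, c) = ((-2 + 6)*2)/3 = (4*2)/3 = (1/3)*8 = 8/3)
sqrt((-2438 + 1709)/(1042 + S(41, sqrt(11 - 20))) + (W(-3) - 1*1264)) = sqrt((-2438 + 1709)/(1042 + 8/3) + (2*(-3) - 1*1264)) = sqrt(-729/3134/3 + (-6 - 1264)) = sqrt(-729*3/3134 - 1270) = sqrt(-2187/3134 - 1270) = sqrt(-3982367/3134) = I*sqrt(12480738178)/3134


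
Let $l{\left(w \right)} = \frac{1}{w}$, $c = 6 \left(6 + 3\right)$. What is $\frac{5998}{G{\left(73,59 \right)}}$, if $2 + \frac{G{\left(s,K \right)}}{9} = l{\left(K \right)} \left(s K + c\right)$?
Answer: $\frac{353882}{38187} \approx 9.2671$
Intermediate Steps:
$c = 54$ ($c = 6 \cdot 9 = 54$)
$G{\left(s,K \right)} = -18 + \frac{9 \left(54 + K s\right)}{K}$ ($G{\left(s,K \right)} = -18 + 9 \frac{s K + 54}{K} = -18 + 9 \frac{K s + 54}{K} = -18 + 9 \frac{54 + K s}{K} = -18 + \frac{9 \left(54 + K s\right)}{K}$)
$\frac{5998}{G{\left(73,59 \right)}} = \frac{5998}{-18 + 9 \cdot 73 + \frac{486}{59}} = \frac{5998}{-18 + 657 + 486 \cdot \frac{1}{59}} = \frac{5998}{-18 + 657 + \frac{486}{59}} = \frac{5998}{\frac{38187}{59}} = 5998 \cdot \frac{59}{38187} = \frac{353882}{38187}$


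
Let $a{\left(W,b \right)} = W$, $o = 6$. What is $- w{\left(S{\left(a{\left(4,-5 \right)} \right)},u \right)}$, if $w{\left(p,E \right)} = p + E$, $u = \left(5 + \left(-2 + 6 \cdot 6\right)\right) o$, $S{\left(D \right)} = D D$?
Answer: $-250$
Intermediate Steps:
$S{\left(D \right)} = D^{2}$
$u = 234$ ($u = \left(5 + \left(-2 + 6 \cdot 6\right)\right) 6 = \left(5 + \left(-2 + 36\right)\right) 6 = \left(5 + 34\right) 6 = 39 \cdot 6 = 234$)
$w{\left(p,E \right)} = E + p$
$- w{\left(S{\left(a{\left(4,-5 \right)} \right)},u \right)} = - (234 + 4^{2}) = - (234 + 16) = \left(-1\right) 250 = -250$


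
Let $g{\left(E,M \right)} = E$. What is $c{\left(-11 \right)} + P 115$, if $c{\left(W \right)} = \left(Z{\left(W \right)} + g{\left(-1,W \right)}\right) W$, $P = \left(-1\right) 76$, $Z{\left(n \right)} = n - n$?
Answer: $-8729$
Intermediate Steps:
$Z{\left(n \right)} = 0$
$P = -76$
$c{\left(W \right)} = - W$ ($c{\left(W \right)} = \left(0 - 1\right) W = - W$)
$c{\left(-11 \right)} + P 115 = \left(-1\right) \left(-11\right) - 8740 = 11 - 8740 = -8729$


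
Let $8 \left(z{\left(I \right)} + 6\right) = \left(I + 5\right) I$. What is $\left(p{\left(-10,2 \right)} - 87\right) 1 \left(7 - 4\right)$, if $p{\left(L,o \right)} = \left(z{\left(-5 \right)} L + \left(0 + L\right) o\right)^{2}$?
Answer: $4539$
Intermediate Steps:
$z{\left(I \right)} = -6 + \frac{I \left(5 + I\right)}{8}$ ($z{\left(I \right)} = -6 + \frac{\left(I + 5\right) I}{8} = -6 + \frac{\left(5 + I\right) I}{8} = -6 + \frac{I \left(5 + I\right)}{8}$)
$p{\left(L,o \right)} = \left(- 6 L + L o\right)^{2}$ ($p{\left(L,o \right)} = \left(\left(-6 + \frac{\left(-5\right)^{2}}{8} + \frac{5}{8} \left(-5\right)\right) L + \left(0 + L\right) o\right)^{2} = \left(\left(-6 + \frac{1}{8} \cdot 25 - \frac{25}{8}\right) L + L o\right)^{2} = \left(\left(-6 + \frac{25}{8} - \frac{25}{8}\right) L + L o\right)^{2} = \left(- 6 L + L o\right)^{2}$)
$\left(p{\left(-10,2 \right)} - 87\right) 1 \left(7 - 4\right) = \left(\left(-10\right)^{2} \left(-6 + 2\right)^{2} - 87\right) 1 \left(7 - 4\right) = \left(100 \left(-4\right)^{2} - 87\right) 1 \cdot 3 = \left(100 \cdot 16 - 87\right) 3 = \left(1600 - 87\right) 3 = 1513 \cdot 3 = 4539$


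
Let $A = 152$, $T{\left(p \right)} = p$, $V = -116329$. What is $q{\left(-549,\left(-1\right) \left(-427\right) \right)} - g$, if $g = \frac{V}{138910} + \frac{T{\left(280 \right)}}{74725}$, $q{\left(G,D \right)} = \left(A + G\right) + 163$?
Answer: $- \frac{13830159153}{59314570} \approx -233.17$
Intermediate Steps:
$q{\left(G,D \right)} = 315 + G$ ($q{\left(G,D \right)} = \left(152 + G\right) + 163 = 315 + G$)
$g = - \frac{49450227}{59314570}$ ($g = - \frac{116329}{138910} + \frac{280}{74725} = \left(-116329\right) \frac{1}{138910} + 280 \cdot \frac{1}{74725} = - \frac{116329}{138910} + \frac{8}{2135} = - \frac{49450227}{59314570} \approx -0.83369$)
$q{\left(-549,\left(-1\right) \left(-427\right) \right)} - g = \left(315 - 549\right) - - \frac{49450227}{59314570} = -234 + \frac{49450227}{59314570} = - \frac{13830159153}{59314570}$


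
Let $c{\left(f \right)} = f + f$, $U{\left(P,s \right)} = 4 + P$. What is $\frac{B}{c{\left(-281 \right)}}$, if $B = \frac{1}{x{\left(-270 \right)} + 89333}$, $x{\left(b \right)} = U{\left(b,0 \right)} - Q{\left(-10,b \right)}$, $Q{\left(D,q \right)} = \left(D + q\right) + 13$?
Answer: $- \frac{1}{50205708} \approx -1.9918 \cdot 10^{-8}$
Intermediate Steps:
$Q{\left(D,q \right)} = 13 + D + q$
$c{\left(f \right)} = 2 f$
$x{\left(b \right)} = 1$ ($x{\left(b \right)} = \left(4 + b\right) - \left(13 - 10 + b\right) = \left(4 + b\right) - \left(3 + b\right) = 1$)
$B = \frac{1}{89334}$ ($B = \frac{1}{1 + 89333} = \frac{1}{89334} \approx 1.1194 \cdot 10^{-5}$)
$\frac{B}{c{\left(-281 \right)}} = \frac{1}{89334 \cdot 2 \left(-281\right)} = \frac{1}{89334 \left(-562\right)} = \frac{1}{89334} \left(- \frac{1}{562}\right) = - \frac{1}{50205708}$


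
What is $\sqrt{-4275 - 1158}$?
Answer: $i \sqrt{5433} \approx 73.709 i$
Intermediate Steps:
$\sqrt{-4275 - 1158} = \sqrt{-5433} = i \sqrt{5433}$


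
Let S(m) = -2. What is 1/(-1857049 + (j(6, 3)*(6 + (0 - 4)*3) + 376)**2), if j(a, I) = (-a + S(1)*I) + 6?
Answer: -1/1687305 ≈ -5.9266e-7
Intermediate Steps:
j(a, I) = 6 - a - 2*I (j(a, I) = (-a - 2*I) + 6 = 6 - a - 2*I)
1/(-1857049 + (j(6, 3)*(6 + (0 - 4)*3) + 376)**2) = 1/(-1857049 + ((6 - 1*6 - 2*3)*(6 + (0 - 4)*3) + 376)**2) = 1/(-1857049 + ((6 - 6 - 6)*(6 - 4*3) + 376)**2) = 1/(-1857049 + (-6*(6 - 12) + 376)**2) = 1/(-1857049 + (-6*(-6) + 376)**2) = 1/(-1857049 + (36 + 376)**2) = 1/(-1857049 + 412**2) = 1/(-1857049 + 169744) = 1/(-1687305) = -1/1687305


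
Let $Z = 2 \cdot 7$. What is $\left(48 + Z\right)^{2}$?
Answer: $3844$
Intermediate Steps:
$Z = 14$
$\left(48 + Z\right)^{2} = \left(48 + 14\right)^{2} = 62^{2} = 3844$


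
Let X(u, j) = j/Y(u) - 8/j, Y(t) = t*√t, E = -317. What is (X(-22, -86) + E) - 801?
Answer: -48070/43 - 43*I*√22/242 ≈ -1117.9 - 0.83342*I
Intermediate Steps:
Y(t) = t^(3/2)
X(u, j) = -8/j + j/u^(3/2) (X(u, j) = j/(u^(3/2)) - 8/j = j/u^(3/2) - 8/j = -8/j + j/u^(3/2))
(X(-22, -86) + E) - 801 = ((-8/(-86) - 43*I*√22/242) - 317) - 801 = ((-8*(-1/86) - 43*I*√22/242) - 317) - 801 = ((4/43 - 43*I*√22/242) - 317) - 801 = (-13627/43 - 43*I*√22/242) - 801 = -48070/43 - 43*I*√22/242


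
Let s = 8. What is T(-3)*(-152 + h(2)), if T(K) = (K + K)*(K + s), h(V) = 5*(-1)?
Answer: 4710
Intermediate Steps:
h(V) = -5
T(K) = 2*K*(8 + K) (T(K) = (K + K)*(K + 8) = (2*K)*(8 + K) = 2*K*(8 + K))
T(-3)*(-152 + h(2)) = (2*(-3)*(8 - 3))*(-152 - 5) = (2*(-3)*5)*(-157) = -30*(-157) = 4710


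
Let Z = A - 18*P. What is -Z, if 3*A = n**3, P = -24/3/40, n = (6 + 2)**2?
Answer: -1310774/15 ≈ -87385.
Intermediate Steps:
n = 64 (n = 8**2 = 64)
P = -1/5 (P = -24*1/3*(1/40) = -8*1/40 = -1/5 ≈ -0.20000)
A = 262144/3 (A = (1/3)*64**3 = (1/3)*262144 = 262144/3 ≈ 87381.)
Z = 1310774/15 (Z = 262144/3 - 18*(-1/5) = 262144/3 + 18/5 = 1310774/15 ≈ 87385.)
-Z = -1*1310774/15 = -1310774/15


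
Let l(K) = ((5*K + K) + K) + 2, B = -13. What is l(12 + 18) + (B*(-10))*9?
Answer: 1382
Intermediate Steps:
l(K) = 2 + 7*K (l(K) = (6*K + K) + 2 = 7*K + 2 = 2 + 7*K)
l(12 + 18) + (B*(-10))*9 = (2 + 7*(12 + 18)) - 13*(-10)*9 = (2 + 7*30) + 130*9 = (2 + 210) + 1170 = 212 + 1170 = 1382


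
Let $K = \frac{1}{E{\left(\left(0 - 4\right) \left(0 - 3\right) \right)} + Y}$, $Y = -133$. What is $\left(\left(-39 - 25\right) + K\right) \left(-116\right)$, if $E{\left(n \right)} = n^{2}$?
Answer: $\frac{81548}{11} \approx 7413.5$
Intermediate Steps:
$K = \frac{1}{11}$ ($K = \frac{1}{\left(\left(0 - 4\right) \left(0 - 3\right)\right)^{2} - 133} = \frac{1}{\left(\left(-4\right) \left(-3\right)\right)^{2} - 133} = \frac{1}{12^{2} - 133} = \frac{1}{144 - 133} = \frac{1}{11} \approx 0.090909$)
$\left(\left(-39 - 25\right) + K\right) \left(-116\right) = \left(\left(-39 - 25\right) + \frac{1}{11}\right) \left(-116\right) = \left(-64 + \frac{1}{11}\right) \left(-116\right) = \left(- \frac{703}{11}\right) \left(-116\right) = \frac{81548}{11}$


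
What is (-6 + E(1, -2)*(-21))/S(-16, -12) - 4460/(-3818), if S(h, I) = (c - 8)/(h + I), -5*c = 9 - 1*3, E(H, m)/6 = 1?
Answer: -764690/1909 ≈ -400.57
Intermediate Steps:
E(H, m) = 6 (E(H, m) = 6*1 = 6)
c = -6/5 (c = -(9 - 1*3)/5 = -(9 - 3)/5 = -⅕*6 = -6/5 ≈ -1.2000)
S(h, I) = -46/(5*(I + h)) (S(h, I) = (-6/5 - 8)/(h + I) = -46/(5*(I + h)))
(-6 + E(1, -2)*(-21))/S(-16, -12) - 4460/(-3818) = (-6 + 6*(-21))/((-46/(5*(-12) + 5*(-16)))) - 4460/(-3818) = (-6 - 126)/((-46/(-60 - 80))) - 4460*(-1/3818) = -132/((-46/(-140))) + 2230/1909 = -132/((-46*(-1/140))) + 2230/1909 = -132/23/70 + 2230/1909 = -132*70/23 + 2230/1909 = -9240/23 + 2230/1909 = -764690/1909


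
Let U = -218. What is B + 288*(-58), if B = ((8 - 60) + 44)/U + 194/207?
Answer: -376870378/22563 ≈ -16703.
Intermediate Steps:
B = 21974/22563 (B = ((8 - 60) + 44)/(-218) + 194/207 = (-52 + 44)*(-1/218) + 194*(1/207) = -8*(-1/218) + 194/207 = 4/109 + 194/207 = 21974/22563 ≈ 0.97390)
B + 288*(-58) = 21974/22563 + 288*(-58) = 21974/22563 - 16704 = -376870378/22563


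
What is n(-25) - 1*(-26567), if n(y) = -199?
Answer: 26368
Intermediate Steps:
n(-25) - 1*(-26567) = -199 - 1*(-26567) = -199 + 26567 = 26368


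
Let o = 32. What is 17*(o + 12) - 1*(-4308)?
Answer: 5056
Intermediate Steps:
17*(o + 12) - 1*(-4308) = 17*(32 + 12) - 1*(-4308) = 17*44 + 4308 = 748 + 4308 = 5056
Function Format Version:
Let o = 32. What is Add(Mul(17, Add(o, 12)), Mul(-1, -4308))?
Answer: 5056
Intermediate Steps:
Add(Mul(17, Add(o, 12)), Mul(-1, -4308)) = Add(Mul(17, Add(32, 12)), Mul(-1, -4308)) = Add(Mul(17, 44), 4308) = Add(748, 4308) = 5056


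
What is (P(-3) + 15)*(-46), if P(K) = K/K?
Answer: -736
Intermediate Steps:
P(K) = 1
(P(-3) + 15)*(-46) = (1 + 15)*(-46) = 16*(-46) = -736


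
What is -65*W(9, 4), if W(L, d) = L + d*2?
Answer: -1105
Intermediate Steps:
W(L, d) = L + 2*d
-65*W(9, 4) = -65*(9 + 2*4) = -65*(9 + 8) = -65*17 = -1105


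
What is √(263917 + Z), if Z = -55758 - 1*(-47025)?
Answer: 4*√15949 ≈ 505.16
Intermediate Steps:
Z = -8733 (Z = -55758 + 47025 = -8733)
√(263917 + Z) = √(263917 - 8733) = √255184 = 4*√15949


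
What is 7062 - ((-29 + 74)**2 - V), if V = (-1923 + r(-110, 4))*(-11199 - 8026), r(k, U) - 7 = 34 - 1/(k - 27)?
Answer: 4957529494/137 ≈ 3.6186e+7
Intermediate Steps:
r(k, U) = 41 - 1/(-27 + k) (r(k, U) = 7 + (34 - 1/(k - 27)) = 7 + (34 - 1/(-27 + k)) = 41 - 1/(-27 + k))
V = 4956839425/137 (V = (-1923 + (-1108 + 41*(-110))/(-27 - 110))*(-11199 - 8026) = (-1923 + (-1108 - 4510)/(-137))*(-19225) = (-1923 - 1/137*(-5618))*(-19225) = (-1923 + 5618/137)*(-19225) = -257833/137*(-19225) = 4956839425/137 ≈ 3.6181e+7)
7062 - ((-29 + 74)**2 - V) = 7062 - ((-29 + 74)**2 - 1*4956839425/137) = 7062 - (45**2 - 4956839425/137) = 7062 - (2025 - 4956839425/137) = 7062 - 1*(-4956562000/137) = 7062 + 4956562000/137 = 4957529494/137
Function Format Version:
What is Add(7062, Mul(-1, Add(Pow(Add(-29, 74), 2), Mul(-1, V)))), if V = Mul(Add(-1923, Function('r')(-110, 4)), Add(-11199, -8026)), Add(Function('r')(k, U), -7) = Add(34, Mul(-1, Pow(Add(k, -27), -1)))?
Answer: Rational(4957529494, 137) ≈ 3.6186e+7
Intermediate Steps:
Function('r')(k, U) = Add(41, Mul(-1, Pow(Add(-27, k), -1))) (Function('r')(k, U) = Add(7, Add(34, Mul(-1, Pow(Add(k, -27), -1)))) = Add(7, Add(34, Mul(-1, Pow(Add(-27, k), -1)))) = Add(41, Mul(-1, Pow(Add(-27, k), -1))))
V = Rational(4956839425, 137) (V = Mul(Add(-1923, Mul(Pow(Add(-27, -110), -1), Add(-1108, Mul(41, -110)))), Add(-11199, -8026)) = Mul(Add(-1923, Mul(Pow(-137, -1), Add(-1108, -4510))), -19225) = Mul(Add(-1923, Mul(Rational(-1, 137), -5618)), -19225) = Mul(Add(-1923, Rational(5618, 137)), -19225) = Mul(Rational(-257833, 137), -19225) = Rational(4956839425, 137) ≈ 3.6181e+7)
Add(7062, Mul(-1, Add(Pow(Add(-29, 74), 2), Mul(-1, V)))) = Add(7062, Mul(-1, Add(Pow(Add(-29, 74), 2), Mul(-1, Rational(4956839425, 137))))) = Add(7062, Mul(-1, Add(Pow(45, 2), Rational(-4956839425, 137)))) = Add(7062, Mul(-1, Add(2025, Rational(-4956839425, 137)))) = Add(7062, Mul(-1, Rational(-4956562000, 137))) = Add(7062, Rational(4956562000, 137)) = Rational(4957529494, 137)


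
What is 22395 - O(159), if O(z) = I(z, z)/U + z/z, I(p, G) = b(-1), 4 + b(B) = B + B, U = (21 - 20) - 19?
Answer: 67181/3 ≈ 22394.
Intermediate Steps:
U = -18 (U = 1 - 19 = -18)
b(B) = -4 + 2*B (b(B) = -4 + (B + B) = -4 + 2*B)
I(p, G) = -6 (I(p, G) = -4 + 2*(-1) = -4 - 2 = -6)
O(z) = 4/3 (O(z) = -6/(-18) + z/z = -6*(-1/18) + 1 = 1/3 + 1 = 4/3)
22395 - O(159) = 22395 - 1*4/3 = 22395 - 4/3 = 67181/3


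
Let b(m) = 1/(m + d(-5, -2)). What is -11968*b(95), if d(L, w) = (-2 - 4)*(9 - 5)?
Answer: -11968/71 ≈ -168.56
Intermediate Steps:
d(L, w) = -24 (d(L, w) = -6*4 = -24)
b(m) = 1/(-24 + m) (b(m) = 1/(m - 24) = 1/(-24 + m))
-11968*b(95) = -11968/(-24 + 95) = -11968/71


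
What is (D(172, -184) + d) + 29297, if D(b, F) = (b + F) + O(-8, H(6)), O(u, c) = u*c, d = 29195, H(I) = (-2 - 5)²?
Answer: 58088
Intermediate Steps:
H(I) = 49 (H(I) = (-7)² = 49)
O(u, c) = c*u
D(b, F) = -392 + F + b (D(b, F) = (b + F) + 49*(-8) = (F + b) - 392 = -392 + F + b)
(D(172, -184) + d) + 29297 = ((-392 - 184 + 172) + 29195) + 29297 = (-404 + 29195) + 29297 = 28791 + 29297 = 58088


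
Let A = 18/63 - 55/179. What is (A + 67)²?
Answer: 7043237776/1570009 ≈ 4486.1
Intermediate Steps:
A = -27/1253 (A = 18*(1/63) - 55*1/179 = 2/7 - 55/179 = -27/1253 ≈ -0.021548)
(A + 67)² = (-27/1253 + 67)² = (83924/1253)² = 7043237776/1570009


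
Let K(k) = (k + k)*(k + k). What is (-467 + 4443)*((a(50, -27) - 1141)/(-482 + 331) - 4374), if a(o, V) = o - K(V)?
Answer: -2610112792/151 ≈ -1.7286e+7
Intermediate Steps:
K(k) = 4*k² (K(k) = (2*k)*(2*k) = 4*k²)
a(o, V) = o - 4*V²
(-467 + 4443)*((a(50, -27) - 1141)/(-482 + 331) - 4374) = (-467 + 4443)*(((50 - 4*(-27)²) - 1141)/(-482 + 331) - 4374) = 3976*(((50 - 4*729) - 1141)/(-151) - 4374) = 3976*(((50 - 2916) - 1141)*(-1/151) - 4374) = 3976*((-2866 - 1141)*(-1/151) - 4374) = 3976*(-4007*(-1/151) - 4374) = 3976*(4007/151 - 4374) = 3976*(-656467/151) = -2610112792/151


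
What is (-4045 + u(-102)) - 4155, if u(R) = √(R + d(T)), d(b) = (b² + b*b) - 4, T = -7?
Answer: -8200 + 2*I*√2 ≈ -8200.0 + 2.8284*I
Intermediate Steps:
d(b) = -4 + 2*b² (d(b) = (b² + b²) - 4 = 2*b² - 4 = -4 + 2*b²)
u(R) = √(94 + R) (u(R) = √(R + (-4 + 2*(-7)²)) = √(R + (-4 + 2*49)) = √(R + (-4 + 98)) = √(R + 94) = √(94 + R))
(-4045 + u(-102)) - 4155 = (-4045 + √(94 - 102)) - 4155 = (-4045 + √(-8)) - 4155 = (-4045 + 2*I*√2) - 4155 = -8200 + 2*I*√2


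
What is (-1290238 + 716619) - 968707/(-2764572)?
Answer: -1585810057361/2764572 ≈ -5.7362e+5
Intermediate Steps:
(-1290238 + 716619) - 968707/(-2764572) = -573619 - 968707*(-1/2764572) = -573619 + 968707/2764572 = -1585810057361/2764572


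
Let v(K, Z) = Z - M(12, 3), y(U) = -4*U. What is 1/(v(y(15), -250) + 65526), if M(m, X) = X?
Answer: 1/65273 ≈ 1.5320e-5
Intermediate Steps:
v(K, Z) = -3 + Z (v(K, Z) = Z - 1*3 = Z - 3 = -3 + Z)
1/(v(y(15), -250) + 65526) = 1/((-3 - 250) + 65526) = 1/(-253 + 65526) = 1/65273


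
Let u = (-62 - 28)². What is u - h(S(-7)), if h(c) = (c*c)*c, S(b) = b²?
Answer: -109549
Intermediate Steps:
u = 8100 (u = (-90)² = 8100)
h(c) = c³ (h(c) = c²*c = c³)
u - h(S(-7)) = 8100 - ((-7)²)³ = 8100 - 1*49³ = 8100 - 1*117649 = 8100 - 117649 = -109549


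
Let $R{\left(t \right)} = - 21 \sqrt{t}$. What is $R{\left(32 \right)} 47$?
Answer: $- 3948 \sqrt{2} \approx -5583.3$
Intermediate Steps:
$R{\left(32 \right)} 47 = - 21 \sqrt{32} \cdot 47 = - 21 \cdot 4 \sqrt{2} \cdot 47 = - 84 \sqrt{2} \cdot 47 = - 3948 \sqrt{2}$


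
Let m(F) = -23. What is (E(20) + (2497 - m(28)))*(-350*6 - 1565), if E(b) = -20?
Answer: -9162500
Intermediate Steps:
(E(20) + (2497 - m(28)))*(-350*6 - 1565) = (-20 + (2497 - 1*(-23)))*(-350*6 - 1565) = (-20 + (2497 + 23))*(-2100 - 1565) = (-20 + 2520)*(-3665) = 2500*(-3665) = -9162500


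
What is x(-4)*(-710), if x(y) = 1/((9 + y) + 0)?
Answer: -142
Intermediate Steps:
x(y) = 1/(9 + y)
x(-4)*(-710) = -710/(9 - 4) = -710/5 = (⅕)*(-710) = -142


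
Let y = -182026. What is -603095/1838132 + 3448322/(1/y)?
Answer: -1153766524886708199/1838132 ≈ -6.2768e+11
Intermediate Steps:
-603095/1838132 + 3448322/(1/y) = -603095/1838132 + 3448322/(1/(-182026)) = -603095*1/1838132 + 3448322/(-1/182026) = -603095/1838132 + 3448322*(-182026) = -603095/1838132 - 627684260372 = -1153766524886708199/1838132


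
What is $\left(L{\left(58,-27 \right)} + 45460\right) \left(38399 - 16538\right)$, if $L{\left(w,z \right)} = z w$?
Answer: $959566734$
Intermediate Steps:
$L{\left(w,z \right)} = w z$
$\left(L{\left(58,-27 \right)} + 45460\right) \left(38399 - 16538\right) = \left(58 \left(-27\right) + 45460\right) \left(38399 - 16538\right) = \left(-1566 + 45460\right) 21861 = 43894 \cdot 21861 = 959566734$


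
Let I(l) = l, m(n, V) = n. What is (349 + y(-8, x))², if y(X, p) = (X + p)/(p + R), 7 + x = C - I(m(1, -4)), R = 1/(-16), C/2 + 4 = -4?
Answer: 18191805129/148225 ≈ 1.2273e+5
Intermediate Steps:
C = -16 (C = -8 + 2*(-4) = -8 - 8 = -16)
R = -1/16 ≈ -0.062500
x = -24 (x = -7 + (-16 - 1*1) = -7 + (-16 - 1) = -7 - 17 = -24)
y(X, p) = (X + p)/(-1/16 + p) (y(X, p) = (X + p)/(p - 1/16) = (X + p)/(-1/16 + p))
(349 + y(-8, x))² = (349 + 16*(-8 - 24)/(-1 + 16*(-24)))² = (349 + 16*(-32)/(-1 - 384))² = (349 + 16*(-32)/(-385))² = (349 + 16*(-1/385)*(-32))² = (349 + 512/385)² = (134877/385)² = 18191805129/148225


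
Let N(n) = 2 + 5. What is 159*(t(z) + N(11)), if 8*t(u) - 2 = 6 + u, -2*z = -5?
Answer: 21147/16 ≈ 1321.7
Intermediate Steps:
z = 5/2 (z = -½*(-5) = 5/2 ≈ 2.5000)
N(n) = 7
t(u) = 1 + u/8 (t(u) = ¼ + (6 + u)/8 = ¼ + (¾ + u/8) = 1 + u/8)
159*(t(z) + N(11)) = 159*((1 + (⅛)*(5/2)) + 7) = 159*((1 + 5/16) + 7) = 159*(21/16 + 7) = 159*(133/16) = 21147/16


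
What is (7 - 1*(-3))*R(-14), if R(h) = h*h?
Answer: 1960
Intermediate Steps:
R(h) = h²
(7 - 1*(-3))*R(-14) = (7 - 1*(-3))*(-14)² = (7 + 3)*196 = 10*196 = 1960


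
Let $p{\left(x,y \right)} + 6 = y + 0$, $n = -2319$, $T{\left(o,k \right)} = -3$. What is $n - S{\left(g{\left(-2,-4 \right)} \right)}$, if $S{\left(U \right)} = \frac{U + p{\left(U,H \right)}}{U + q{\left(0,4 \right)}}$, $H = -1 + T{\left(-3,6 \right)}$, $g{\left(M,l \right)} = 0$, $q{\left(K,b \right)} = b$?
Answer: $- \frac{4633}{2} \approx -2316.5$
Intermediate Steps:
$H = -4$ ($H = -1 - 3 = -4$)
$p{\left(x,y \right)} = -6 + y$ ($p{\left(x,y \right)} = -6 + \left(y + 0\right) = -6 + y$)
$S{\left(U \right)} = \frac{-10 + U}{4 + U}$ ($S{\left(U \right)} = \frac{U - 10}{U + 4} = \frac{U - 10}{4 + U} = \frac{-10 + U}{4 + U}$)
$n - S{\left(g{\left(-2,-4 \right)} \right)} = -2319 - \frac{-10 + 0}{4 + 0} = -2319 - \frac{1}{4} \left(-10\right) = -2319 - - \frac{5}{2} = -2319 + \frac{5}{2} = - \frac{4633}{2}$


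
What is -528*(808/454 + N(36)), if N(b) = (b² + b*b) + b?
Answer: -315194880/227 ≈ -1.3885e+6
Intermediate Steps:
N(b) = b + 2*b² (N(b) = (b² + b²) + b = 2*b² + b = b + 2*b²)
-528*(808/454 + N(36)) = -528*(808/454 + 36*(1 + 2*36)) = -528*(808*(1/454) + 36*(1 + 72)) = -528*(404/227 + 36*73) = -528*(404/227 + 2628) = -528*596960/227 = -315194880/227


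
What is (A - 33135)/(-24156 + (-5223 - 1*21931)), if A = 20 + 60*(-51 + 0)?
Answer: 7235/10262 ≈ 0.70503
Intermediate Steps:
A = -3040 (A = 20 + 60*(-51) = 20 - 3060 = -3040)
(A - 33135)/(-24156 + (-5223 - 1*21931)) = (-3040 - 33135)/(-24156 + (-5223 - 1*21931)) = -36175/(-24156 + (-5223 - 21931)) = -36175/(-24156 - 27154) = -36175/(-51310) = -36175*(-1/51310) = 7235/10262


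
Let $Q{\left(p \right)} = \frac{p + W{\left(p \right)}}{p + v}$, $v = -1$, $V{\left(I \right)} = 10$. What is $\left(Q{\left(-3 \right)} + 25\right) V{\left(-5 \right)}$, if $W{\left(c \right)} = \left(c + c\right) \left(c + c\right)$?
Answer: $\frac{335}{2} \approx 167.5$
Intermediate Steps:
$W{\left(c \right)} = 4 c^{2}$ ($W{\left(c \right)} = 2 c 2 c = 4 c^{2}$)
$Q{\left(p \right)} = \frac{p + 4 p^{2}}{-1 + p}$ ($Q{\left(p \right)} = \frac{p + 4 p^{2}}{p - 1} = \frac{p + 4 p^{2}}{-1 + p}$)
$\left(Q{\left(-3 \right)} + 25\right) V{\left(-5 \right)} = \left(- \frac{3 \left(1 + 4 \left(-3\right)\right)}{-1 - 3} + 25\right) 10 = \left(- \frac{3 \left(1 - 12\right)}{-4} + 25\right) 10 = \left(\left(-3\right) \left(- \frac{1}{4}\right) \left(-11\right) + 25\right) 10 = \left(- \frac{33}{4} + 25\right) 10 = \frac{67}{4} \cdot 10 = \frac{335}{2}$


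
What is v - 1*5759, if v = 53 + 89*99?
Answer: 3105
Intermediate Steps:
v = 8864 (v = 53 + 8811 = 8864)
v - 1*5759 = 8864 - 1*5759 = 8864 - 5759 = 3105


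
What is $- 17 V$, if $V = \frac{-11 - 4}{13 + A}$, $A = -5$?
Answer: $\frac{255}{8} \approx 31.875$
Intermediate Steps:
$V = - \frac{15}{8}$ ($V = \frac{-11 - 4}{13 - 5} = - \frac{15}{8} \approx -1.875$)
$- 17 V = \left(-17\right) \left(- \frac{15}{8}\right) = \frac{255}{8}$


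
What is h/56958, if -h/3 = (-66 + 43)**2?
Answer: -529/18986 ≈ -0.027863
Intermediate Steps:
h = -1587 (h = -3*(-66 + 43)**2 = -3*(-23)**2 = -3*529 = -1587)
h/56958 = -1587/56958 = -1587*1/56958 = -529/18986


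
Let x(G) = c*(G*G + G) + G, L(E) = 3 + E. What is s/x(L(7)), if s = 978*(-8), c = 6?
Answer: -3912/335 ≈ -11.678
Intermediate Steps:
s = -7824
x(G) = 6*G**2 + 7*G (x(G) = 6*(G*G + G) + G = 6*(G**2 + G) + G = 6*(G + G**2) + G = (6*G + 6*G**2) + G = 6*G**2 + 7*G)
s/x(L(7)) = -7824*1/((3 + 7)*(7 + 6*(3 + 7))) = -7824*1/(10*(7 + 6*10)) = -7824*1/(10*(7 + 60)) = -7824/(10*67) = -7824/670 = -7824*1/670 = -3912/335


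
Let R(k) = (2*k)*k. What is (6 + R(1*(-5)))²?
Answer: 3136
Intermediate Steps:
R(k) = 2*k²
(6 + R(1*(-5)))² = (6 + 2*(1*(-5))²)² = (6 + 2*(-5)²)² = (6 + 2*25)² = (6 + 50)² = 56² = 3136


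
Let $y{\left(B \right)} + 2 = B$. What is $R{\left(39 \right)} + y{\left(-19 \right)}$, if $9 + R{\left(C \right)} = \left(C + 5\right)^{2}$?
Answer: $1906$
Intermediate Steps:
$R{\left(C \right)} = -9 + \left(5 + C\right)^{2}$ ($R{\left(C \right)} = -9 + \left(C + 5\right)^{2} = -9 + \left(5 + C\right)^{2}$)
$y{\left(B \right)} = -2 + B$
$R{\left(39 \right)} + y{\left(-19 \right)} = \left(-9 + \left(5 + 39\right)^{2}\right) - 21 = \left(-9 + 44^{2}\right) - 21 = \left(-9 + 1936\right) - 21 = 1927 - 21 = 1906$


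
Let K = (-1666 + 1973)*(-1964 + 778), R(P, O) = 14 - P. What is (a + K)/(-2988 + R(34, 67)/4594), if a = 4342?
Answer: 413184360/3431723 ≈ 120.40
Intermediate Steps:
K = -364102 (K = 307*(-1186) = -364102)
(a + K)/(-2988 + R(34, 67)/4594) = (4342 - 364102)/(-2988 + (14 - 1*34)/4594) = -359760/(-2988 + (14 - 34)*(1/4594)) = -359760/(-2988 - 20*1/4594) = -359760/(-2988 - 10/2297) = -359760/(-6863446/2297) = -359760*(-2297/6863446) = 413184360/3431723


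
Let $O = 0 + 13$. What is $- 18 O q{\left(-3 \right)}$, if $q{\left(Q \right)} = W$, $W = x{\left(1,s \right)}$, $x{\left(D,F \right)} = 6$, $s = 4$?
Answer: $-1404$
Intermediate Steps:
$W = 6$
$O = 13$
$q{\left(Q \right)} = 6$
$- 18 O q{\left(-3 \right)} = \left(-18\right) 13 \cdot 6 = \left(-234\right) 6 = -1404$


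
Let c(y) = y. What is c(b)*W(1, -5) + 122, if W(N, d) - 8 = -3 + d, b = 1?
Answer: 122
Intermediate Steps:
W(N, d) = 5 + d (W(N, d) = 8 + (-3 + d) = 5 + d)
c(b)*W(1, -5) + 122 = 1*(5 - 5) + 122 = 1*0 + 122 = 0 + 122 = 122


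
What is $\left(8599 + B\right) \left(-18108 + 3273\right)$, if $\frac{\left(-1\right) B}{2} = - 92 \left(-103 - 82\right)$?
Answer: $377417235$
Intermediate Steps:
$B = -34040$ ($B = - 2 \left(- 92 \left(-103 - 82\right)\right) = - 2 \left(\left(-92\right) \left(-185\right)\right) = \left(-2\right) 17020 = -34040$)
$\left(8599 + B\right) \left(-18108 + 3273\right) = \left(8599 - 34040\right) \left(-18108 + 3273\right) = \left(-25441\right) \left(-14835\right) = 377417235$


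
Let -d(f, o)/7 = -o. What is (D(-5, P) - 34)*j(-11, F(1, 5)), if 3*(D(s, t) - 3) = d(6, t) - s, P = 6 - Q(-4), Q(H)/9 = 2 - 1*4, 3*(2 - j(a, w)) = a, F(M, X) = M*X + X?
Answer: 1360/9 ≈ 151.11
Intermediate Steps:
F(M, X) = X + M*X
j(a, w) = 2 - a/3
d(f, o) = 7*o (d(f, o) = -(-7)*o = 7*o)
Q(H) = -18 (Q(H) = 9*(2 - 1*4) = 9*(2 - 4) = 9*(-2) = -18)
P = 24 (P = 6 - 1*(-18) = 6 + 18 = 24)
D(s, t) = 3 - s/3 + 7*t/3 (D(s, t) = 3 + (7*t - s)/3 = 3 + (-s + 7*t)/3 = 3 + (-s/3 + 7*t/3) = 3 - s/3 + 7*t/3)
(D(-5, P) - 34)*j(-11, F(1, 5)) = ((3 - ⅓*(-5) + (7/3)*24) - 34)*(2 - ⅓*(-11)) = ((3 + 5/3 + 56) - 34)*(2 + 11/3) = (182/3 - 34)*(17/3) = (80/3)*(17/3) = 1360/9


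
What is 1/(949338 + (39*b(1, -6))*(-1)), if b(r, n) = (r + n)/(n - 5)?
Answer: 11/10442523 ≈ 1.0534e-6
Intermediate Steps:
b(r, n) = (n + r)/(-5 + n)
1/(949338 + (39*b(1, -6))*(-1)) = 1/(949338 + (39*((-6 + 1)/(-5 - 6)))*(-1)) = 1/(949338 + (39*(-5/(-11)))*(-1)) = 1/(949338 + (39*(-1/11*(-5)))*(-1)) = 1/(949338 + (39*(5/11))*(-1)) = 1/(949338 + (195/11)*(-1)) = 1/(949338 - 195/11) = 1/(10442523/11) = 11/10442523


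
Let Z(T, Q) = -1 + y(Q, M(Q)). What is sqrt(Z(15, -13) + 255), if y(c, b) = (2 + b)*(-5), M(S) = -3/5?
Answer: sqrt(247) ≈ 15.716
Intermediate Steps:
M(S) = -3/5 (M(S) = -3*1/5 = -3/5)
y(c, b) = -10 - 5*b
Z(T, Q) = -8 (Z(T, Q) = -1 + (-10 - 5*(-3/5)) = -1 + (-10 + 3) = -1 - 7 = -8)
sqrt(Z(15, -13) + 255) = sqrt(-8 + 255) = sqrt(247)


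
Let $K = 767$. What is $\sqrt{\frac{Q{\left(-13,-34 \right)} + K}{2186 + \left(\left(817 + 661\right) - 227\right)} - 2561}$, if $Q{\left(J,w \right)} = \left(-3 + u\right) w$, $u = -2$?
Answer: $\frac{2 i \sqrt{7562448285}}{3437} \approx 50.604 i$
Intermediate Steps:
$Q{\left(J,w \right)} = - 5 w$ ($Q{\left(J,w \right)} = \left(-3 - 2\right) w = - 5 w$)
$\sqrt{\frac{Q{\left(-13,-34 \right)} + K}{2186 + \left(\left(817 + 661\right) - 227\right)} - 2561} = \sqrt{\frac{\left(-5\right) \left(-34\right) + 767}{2186 + \left(\left(817 + 661\right) - 227\right)} - 2561} = \sqrt{\frac{170 + 767}{2186 + \left(1478 - 227\right)} - 2561} = \sqrt{\frac{937}{2186 + 1251} - 2561} = \sqrt{\frac{937}{3437} - 2561} = \sqrt{- \frac{8801220}{3437}} = \frac{2 i \sqrt{7562448285}}{3437}$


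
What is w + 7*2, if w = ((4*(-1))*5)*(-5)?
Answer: 114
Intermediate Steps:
w = 100 (w = -4*5*(-5) = -20*(-5) = 100)
w + 7*2 = 100 + 7*2 = 100 + 14 = 114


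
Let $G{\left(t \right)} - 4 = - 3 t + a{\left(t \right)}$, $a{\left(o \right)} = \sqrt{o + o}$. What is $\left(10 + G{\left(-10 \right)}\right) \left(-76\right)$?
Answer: $-3344 - 152 i \sqrt{5} \approx -3344.0 - 339.88 i$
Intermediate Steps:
$a{\left(o \right)} = \sqrt{2} \sqrt{o}$ ($a{\left(o \right)} = \sqrt{2 o} = \sqrt{2} \sqrt{o}$)
$G{\left(t \right)} = 4 - 3 t + \sqrt{2} \sqrt{t}$ ($G{\left(t \right)} = 4 + \left(- 3 t + \sqrt{2} \sqrt{t}\right) = 4 - 3 t + \sqrt{2} \sqrt{t}$)
$\left(10 + G{\left(-10 \right)}\right) \left(-76\right) = \left(10 + \left(4 - -30 + \sqrt{2} \sqrt{-10}\right)\right) \left(-76\right) = \left(10 + \left(4 + 30 + \sqrt{2} i \sqrt{10}\right)\right) \left(-76\right) = \left(10 + \left(4 + 30 + 2 i \sqrt{5}\right)\right) \left(-76\right) = \left(10 + \left(34 + 2 i \sqrt{5}\right)\right) \left(-76\right) = \left(44 + 2 i \sqrt{5}\right) \left(-76\right) = -3344 - 152 i \sqrt{5}$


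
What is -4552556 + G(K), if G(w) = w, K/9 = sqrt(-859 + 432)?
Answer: -4552556 + 9*I*sqrt(427) ≈ -4.5526e+6 + 185.98*I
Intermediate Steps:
K = 9*I*sqrt(427) (K = 9*sqrt(-859 + 432) = 9*sqrt(-427) = 9*(I*sqrt(427)) = 9*I*sqrt(427) ≈ 185.98*I)
-4552556 + G(K) = -4552556 + 9*I*sqrt(427)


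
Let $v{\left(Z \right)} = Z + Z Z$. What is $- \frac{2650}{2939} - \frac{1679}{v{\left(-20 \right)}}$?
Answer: $- \frac{5941581}{1116820} \approx -5.3201$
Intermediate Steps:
$v{\left(Z \right)} = Z + Z^{2}$
$- \frac{2650}{2939} - \frac{1679}{v{\left(-20 \right)}} = - \frac{2650}{2939} - \frac{1679}{\left(-20\right) \left(1 - 20\right)} = \left(-2650\right) \frac{1}{2939} - \frac{1679}{\left(-20\right) \left(-19\right)} = - \frac{2650}{2939} - \frac{1679}{380} = - \frac{5941581}{1116820}$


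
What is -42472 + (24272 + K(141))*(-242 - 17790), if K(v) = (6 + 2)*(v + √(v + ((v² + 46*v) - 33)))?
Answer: -458055272 - 721280*√1059 ≈ -4.8153e+8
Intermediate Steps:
K(v) = 8*v + 8*√(-33 + v² + 47*v) (K(v) = 8*(v + √(v + (-33 + v² + 46*v))) = 8*(v + √(-33 + v² + 47*v)) = 8*v + 8*√(-33 + v² + 47*v))
-42472 + (24272 + K(141))*(-242 - 17790) = -42472 + (24272 + (8*141 + 8*√(-33 + 141² + 47*141)))*(-242 - 17790) = -42472 + (24272 + (1128 + 8*√(-33 + 19881 + 6627)))*(-18032) = -42472 + (24272 + (1128 + 8*√26475))*(-18032) = -42472 + (24272 + (1128 + 8*(5*√1059)))*(-18032) = -42472 + (24272 + (1128 + 40*√1059))*(-18032) = -42472 + (25400 + 40*√1059)*(-18032) = -42472 + (-458012800 - 721280*√1059) = -458055272 - 721280*√1059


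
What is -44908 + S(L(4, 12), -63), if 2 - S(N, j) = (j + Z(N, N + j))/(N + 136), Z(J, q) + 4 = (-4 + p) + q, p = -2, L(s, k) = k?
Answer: -1661491/37 ≈ -44905.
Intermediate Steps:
Z(J, q) = -10 + q (Z(J, q) = -4 + ((-4 - 2) + q) = -4 + (-6 + q) = -10 + q)
S(N, j) = 2 - (-10 + N + 2*j)/(136 + N) (S(N, j) = 2 - (j + (-10 + (N + j)))/(N + 136) = 2 - (j + (-10 + N + j))/(136 + N) = 2 - (-10 + N + 2*j)/(136 + N))
-44908 + S(L(4, 12), -63) = -44908 + (282 + 12 - 2*(-63))/(136 + 12) = -44908 + (282 + 12 + 126)/148 = -44908 + (1/148)*420 = -44908 + 105/37 = -1661491/37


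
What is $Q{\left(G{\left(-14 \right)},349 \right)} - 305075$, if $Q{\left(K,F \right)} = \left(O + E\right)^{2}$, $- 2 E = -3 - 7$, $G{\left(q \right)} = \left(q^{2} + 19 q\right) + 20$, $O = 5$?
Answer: $-304975$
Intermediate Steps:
$G{\left(q \right)} = 20 + q^{2} + 19 q$
$E = 5$ ($E = - \frac{-3 - 7}{2} = \left(- \frac{1}{2}\right) \left(-10\right) = 5$)
$Q{\left(K,F \right)} = 100$ ($Q{\left(K,F \right)} = \left(5 + 5\right)^{2} = 10^{2} = 100$)
$Q{\left(G{\left(-14 \right)},349 \right)} - 305075 = 100 - 305075 = -304975$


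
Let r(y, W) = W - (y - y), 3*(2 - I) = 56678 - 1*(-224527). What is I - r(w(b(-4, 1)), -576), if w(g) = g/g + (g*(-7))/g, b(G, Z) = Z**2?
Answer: -93157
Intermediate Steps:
I = -93733 (I = 2 - (56678 - 1*(-224527))/3 = 2 - (56678 + 224527)/3 = 2 - 1/3*281205 = 2 - 93735 = -93733)
w(g) = -6 (w(g) = 1 + (-7*g)/g = 1 - 7 = -6)
r(y, W) = W (r(y, W) = W - 1*0 = W + 0 = W)
I - r(w(b(-4, 1)), -576) = -93733 - 1*(-576) = -93733 + 576 = -93157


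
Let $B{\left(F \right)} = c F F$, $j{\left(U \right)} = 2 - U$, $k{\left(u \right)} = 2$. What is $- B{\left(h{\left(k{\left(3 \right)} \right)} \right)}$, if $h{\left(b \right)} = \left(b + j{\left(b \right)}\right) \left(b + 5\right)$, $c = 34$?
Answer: $-6664$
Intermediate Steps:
$h{\left(b \right)} = 10 + 2 b$ ($h{\left(b \right)} = \left(b - \left(-2 + b\right)\right) \left(b + 5\right) = 2 \left(5 + b\right) = 10 + 2 b$)
$B{\left(F \right)} = 34 F^{2}$ ($B{\left(F \right)} = 34 F F = 34 F^{2}$)
$- B{\left(h{\left(k{\left(3 \right)} \right)} \right)} = - 34 \left(10 + 2 \cdot 2\right)^{2} = - 34 \left(10 + 4\right)^{2} = - 34 \cdot 14^{2} = - 34 \cdot 196 = \left(-1\right) 6664 = -6664$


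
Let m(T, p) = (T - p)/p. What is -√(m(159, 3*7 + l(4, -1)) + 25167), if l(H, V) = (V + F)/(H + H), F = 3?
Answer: -√181878410/85 ≈ -158.66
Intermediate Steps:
l(H, V) = (3 + V)/(2*H) (l(H, V) = (V + 3)/(H + H) = (3 + V)/((2*H)) = (3 + V)*(1/(2*H)) = (3 + V)/(2*H))
m(T, p) = (T - p)/p
-√(m(159, 3*7 + l(4, -1)) + 25167) = -√((159 - (3*7 + (½)*(3 - 1)/4))/(3*7 + (½)*(3 - 1)/4) + 25167) = -√((159 - (21 + (½)*(¼)*2))/(21 + (½)*(¼)*2) + 25167) = -√((159 - (21 + ¼))/(21 + ¼) + 25167) = -√((159 - 1*85/4)/(85/4) + 25167) = -√(4*(159 - 85/4)/85 + 25167) = -√((4/85)*(551/4) + 25167) = -√(551/85 + 25167) = -√(2139746/85) = -√181878410/85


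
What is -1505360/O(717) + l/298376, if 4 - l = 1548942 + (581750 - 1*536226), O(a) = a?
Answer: -225153262307/106967796 ≈ -2104.9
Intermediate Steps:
l = -1594462 (l = 4 - (1548942 + (581750 - 1*536226)) = 4 - (1548942 + (581750 - 536226)) = 4 - (1548942 + 45524) = 4 - 1*1594466 = 4 - 1594466 = -1594462)
-1505360/O(717) + l/298376 = -1505360/717 - 1594462/298376 = -1505360*1/717 - 1594462*1/298376 = -1505360/717 - 797231/149188 = -225153262307/106967796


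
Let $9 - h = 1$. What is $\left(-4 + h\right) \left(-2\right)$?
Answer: $-8$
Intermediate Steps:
$h = 8$ ($h = 9 - 1 = 8$)
$\left(-4 + h\right) \left(-2\right) = \left(-4 + 8\right) \left(-2\right) = 4 \left(-2\right) = -8$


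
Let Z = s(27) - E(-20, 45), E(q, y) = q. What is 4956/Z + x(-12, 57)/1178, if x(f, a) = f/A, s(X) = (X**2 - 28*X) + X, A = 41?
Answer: 29920581/120745 ≈ 247.80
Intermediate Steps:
s(X) = X**2 - 27*X
x(f, a) = f/41
Z = 20 (Z = 27*(-27 + 27) - 1*(-20) = 27*0 + 20 = 0 + 20 = 20)
4956/Z + x(-12, 57)/1178 = 4956/20 + ((1/41)*(-12))/1178 = 4956*(1/20) - 12/41*1/1178 = 1239/5 - 6/24149 = 29920581/120745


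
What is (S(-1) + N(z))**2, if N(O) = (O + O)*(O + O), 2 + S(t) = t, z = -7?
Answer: 37249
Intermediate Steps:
S(t) = -2 + t
N(O) = 4*O**2 (N(O) = (2*O)*(2*O) = 4*O**2)
(S(-1) + N(z))**2 = ((-2 - 1) + 4*(-7)**2)**2 = (-3 + 4*49)**2 = (-3 + 196)**2 = 193**2 = 37249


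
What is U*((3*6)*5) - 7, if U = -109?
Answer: -9817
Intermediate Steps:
U*((3*6)*5) - 7 = -109*3*6*5 - 7 = -1962*5 - 7 = -109*90 - 7 = -9810 - 7 = -9817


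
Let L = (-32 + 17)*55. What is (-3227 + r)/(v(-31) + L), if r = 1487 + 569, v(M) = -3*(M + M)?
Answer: 1171/639 ≈ 1.8326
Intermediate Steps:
v(M) = -6*M
r = 2056
L = -825 (L = -15*55 = -825)
(-3227 + r)/(v(-31) + L) = (-3227 + 2056)/(-6*(-31) - 825) = -1171/(186 - 825) = -1171/(-639) = -1171*(-1/639) = 1171/639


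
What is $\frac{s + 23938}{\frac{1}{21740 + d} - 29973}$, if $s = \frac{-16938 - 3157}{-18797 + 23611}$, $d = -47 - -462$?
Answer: $- \frac{2552642316735}{3196745432596} \approx -0.79851$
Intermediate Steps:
$d = 415$ ($d = -47 + 462 = 415$)
$s = - \frac{20095}{4814} \approx -4.1743$
$\frac{s + 23938}{\frac{1}{21740 + d} - 29973} = \frac{- \frac{20095}{4814} + 23938}{\frac{1}{21740 + 415} - 29973} = \frac{115217437}{4814 \left(\frac{1}{22155} - 29973\right)} = \frac{115217437}{4814 \left(- \frac{664051814}{22155}\right)} = \frac{115217437}{4814} \left(- \frac{22155}{664051814}\right) = - \frac{2552642316735}{3196745432596}$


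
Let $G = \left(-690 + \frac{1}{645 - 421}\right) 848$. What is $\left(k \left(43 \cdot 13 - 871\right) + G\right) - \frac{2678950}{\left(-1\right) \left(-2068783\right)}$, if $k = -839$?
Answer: $- \frac{9365159548425}{28962962} \approx -3.2335 \cdot 10^{5}$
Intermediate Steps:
$G = - \frac{8191627}{14}$ ($G = \left(-690 + \frac{1}{224}\right) 848 = \left(- \frac{154559}{224}\right) 848 = - \frac{8191627}{14} \approx -5.8512 \cdot 10^{5}$)
$\left(k \left(43 \cdot 13 - 871\right) + G\right) - \frac{2678950}{\left(-1\right) \left(-2068783\right)} = \left(- 839 \left(43 \cdot 13 - 871\right) - \frac{8191627}{14}\right) - \frac{2678950}{\left(-1\right) \left(-2068783\right)} = \left(- 839 \left(559 - 871\right) - \frac{8191627}{14}\right) - \frac{2678950}{2068783} = \left(\left(-839\right) \left(-312\right) - \frac{8191627}{14}\right) - \frac{2678950}{2068783} = \left(261768 - \frac{8191627}{14}\right) - \frac{2678950}{2068783} = - \frac{4526875}{14} - \frac{2678950}{2068783} = - \frac{9365159548425}{28962962}$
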